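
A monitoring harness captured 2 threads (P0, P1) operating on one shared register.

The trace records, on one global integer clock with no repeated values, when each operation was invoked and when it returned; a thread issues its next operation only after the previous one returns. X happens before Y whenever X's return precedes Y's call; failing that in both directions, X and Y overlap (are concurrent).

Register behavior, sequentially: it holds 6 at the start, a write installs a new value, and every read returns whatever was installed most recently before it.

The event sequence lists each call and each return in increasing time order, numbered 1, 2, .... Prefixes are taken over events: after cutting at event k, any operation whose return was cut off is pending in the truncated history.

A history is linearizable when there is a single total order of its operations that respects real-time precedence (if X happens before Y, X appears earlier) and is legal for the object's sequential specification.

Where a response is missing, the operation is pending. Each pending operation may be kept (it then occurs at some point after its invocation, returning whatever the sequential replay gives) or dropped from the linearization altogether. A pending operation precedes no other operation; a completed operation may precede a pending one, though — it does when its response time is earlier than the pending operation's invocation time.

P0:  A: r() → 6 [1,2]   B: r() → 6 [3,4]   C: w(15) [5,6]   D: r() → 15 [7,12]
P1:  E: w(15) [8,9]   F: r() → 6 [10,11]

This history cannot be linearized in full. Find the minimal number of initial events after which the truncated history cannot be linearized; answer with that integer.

events 1..10 are linearizable; a witness order is A, B, C, D, E:
after step 1 (A r() → 6): value 6
after step 2 (B r() → 6): value 6
after step 3 (C w(15)): value 15
after step 4 (D r() (pending, included)): value 15
after step 5 (E w(15)): value 15
include event 11 — F responding at 11 — and every candidate order breaks
every completion of the 1 pending operation (D) was checked; none linearizes
take A, B, C, E, F (pending dropped): step 5 already fails, because F r() → 6 cannot occur there

11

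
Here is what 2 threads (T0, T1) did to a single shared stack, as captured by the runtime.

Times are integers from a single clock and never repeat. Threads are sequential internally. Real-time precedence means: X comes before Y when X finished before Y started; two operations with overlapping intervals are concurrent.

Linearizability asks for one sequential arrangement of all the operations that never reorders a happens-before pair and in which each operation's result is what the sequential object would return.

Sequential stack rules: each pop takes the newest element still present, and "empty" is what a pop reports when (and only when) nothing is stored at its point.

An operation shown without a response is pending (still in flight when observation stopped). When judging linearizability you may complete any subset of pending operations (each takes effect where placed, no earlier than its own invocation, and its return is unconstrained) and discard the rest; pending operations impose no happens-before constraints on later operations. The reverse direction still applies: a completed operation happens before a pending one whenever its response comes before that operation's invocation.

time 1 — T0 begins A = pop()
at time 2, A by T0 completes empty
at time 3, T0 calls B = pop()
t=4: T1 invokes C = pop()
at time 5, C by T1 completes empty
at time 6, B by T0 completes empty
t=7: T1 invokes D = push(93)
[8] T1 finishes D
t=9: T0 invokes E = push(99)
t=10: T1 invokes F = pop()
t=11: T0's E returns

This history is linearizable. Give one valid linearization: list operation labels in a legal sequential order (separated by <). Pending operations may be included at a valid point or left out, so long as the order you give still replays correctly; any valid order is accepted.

A < B < C < D < E

1. A pop() → empty, leaving stack <>
2. B pop() → empty, leaving stack <>
3. C pop() → empty, leaving stack <>
4. D push(93), leaving stack <93>
5. E push(99), leaving stack <93,99>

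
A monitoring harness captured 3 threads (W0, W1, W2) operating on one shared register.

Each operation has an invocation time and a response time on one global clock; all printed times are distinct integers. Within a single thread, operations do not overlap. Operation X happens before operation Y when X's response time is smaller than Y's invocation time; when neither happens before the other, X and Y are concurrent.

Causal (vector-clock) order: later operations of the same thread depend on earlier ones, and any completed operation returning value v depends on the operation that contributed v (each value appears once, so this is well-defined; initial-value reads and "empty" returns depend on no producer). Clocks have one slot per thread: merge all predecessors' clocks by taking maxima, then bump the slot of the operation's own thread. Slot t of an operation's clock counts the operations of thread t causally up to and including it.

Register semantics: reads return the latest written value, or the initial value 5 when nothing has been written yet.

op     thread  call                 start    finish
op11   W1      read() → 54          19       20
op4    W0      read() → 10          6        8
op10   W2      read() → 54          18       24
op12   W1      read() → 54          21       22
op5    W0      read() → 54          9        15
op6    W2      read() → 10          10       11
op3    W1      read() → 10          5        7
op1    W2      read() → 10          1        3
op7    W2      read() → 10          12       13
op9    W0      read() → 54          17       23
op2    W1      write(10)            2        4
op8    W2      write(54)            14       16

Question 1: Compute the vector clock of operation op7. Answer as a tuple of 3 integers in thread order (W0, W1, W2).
Answer: (0, 1, 3)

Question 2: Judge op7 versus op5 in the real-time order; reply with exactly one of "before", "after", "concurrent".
Answer: concurrent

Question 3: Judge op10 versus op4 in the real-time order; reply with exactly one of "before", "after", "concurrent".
Answer: after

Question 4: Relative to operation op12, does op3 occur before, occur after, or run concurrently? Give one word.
Answer: before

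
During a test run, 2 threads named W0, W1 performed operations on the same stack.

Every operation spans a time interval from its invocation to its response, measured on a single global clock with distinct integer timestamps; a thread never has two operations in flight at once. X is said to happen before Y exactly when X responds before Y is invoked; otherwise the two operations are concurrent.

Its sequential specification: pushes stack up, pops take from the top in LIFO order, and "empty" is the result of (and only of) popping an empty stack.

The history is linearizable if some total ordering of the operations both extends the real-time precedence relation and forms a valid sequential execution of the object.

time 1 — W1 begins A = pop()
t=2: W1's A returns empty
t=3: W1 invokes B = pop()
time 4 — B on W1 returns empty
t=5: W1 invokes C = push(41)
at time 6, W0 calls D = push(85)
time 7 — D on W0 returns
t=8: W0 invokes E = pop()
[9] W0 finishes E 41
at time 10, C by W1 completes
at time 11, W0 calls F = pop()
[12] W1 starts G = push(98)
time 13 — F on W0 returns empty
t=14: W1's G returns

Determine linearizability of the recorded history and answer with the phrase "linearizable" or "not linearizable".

not linearizable

events 1..12 are fine; event 13 — the response of F at time 13 — makes the prefix non-linearizable
the 6 completed operations admit 3 real-time orders; each fails the stack replay
no escape via the 1 pending operation (G): every completion choice fails
one such order, A, B, C, D, E, F (pending dropped), breaks at step 5 where E pop() → 41 is illegal
one such order, A, B, D, C, E, F (pending dropped), breaks at step 6 where F pop() → empty is illegal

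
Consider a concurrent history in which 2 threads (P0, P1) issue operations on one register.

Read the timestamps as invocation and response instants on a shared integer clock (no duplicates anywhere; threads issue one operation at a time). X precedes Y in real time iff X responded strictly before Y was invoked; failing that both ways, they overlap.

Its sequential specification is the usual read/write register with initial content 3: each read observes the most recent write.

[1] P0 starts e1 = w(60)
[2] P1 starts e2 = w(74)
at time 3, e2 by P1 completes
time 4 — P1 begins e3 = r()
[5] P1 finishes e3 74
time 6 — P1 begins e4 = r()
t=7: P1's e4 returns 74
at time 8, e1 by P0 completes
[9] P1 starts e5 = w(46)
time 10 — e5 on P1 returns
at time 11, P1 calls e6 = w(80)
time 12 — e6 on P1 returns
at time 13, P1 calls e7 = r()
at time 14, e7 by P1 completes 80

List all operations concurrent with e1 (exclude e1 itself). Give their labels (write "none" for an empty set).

e2, e3, e4

overlap test against e1 [1,8]: concurrent iff the interval meets 1..8
e2 [2,3]: concurrent
e3 [4,5]: concurrent
e4 [6,7]: concurrent
e5 [9,10]: after
e6 [11,12]: after
e7 [13,14]: after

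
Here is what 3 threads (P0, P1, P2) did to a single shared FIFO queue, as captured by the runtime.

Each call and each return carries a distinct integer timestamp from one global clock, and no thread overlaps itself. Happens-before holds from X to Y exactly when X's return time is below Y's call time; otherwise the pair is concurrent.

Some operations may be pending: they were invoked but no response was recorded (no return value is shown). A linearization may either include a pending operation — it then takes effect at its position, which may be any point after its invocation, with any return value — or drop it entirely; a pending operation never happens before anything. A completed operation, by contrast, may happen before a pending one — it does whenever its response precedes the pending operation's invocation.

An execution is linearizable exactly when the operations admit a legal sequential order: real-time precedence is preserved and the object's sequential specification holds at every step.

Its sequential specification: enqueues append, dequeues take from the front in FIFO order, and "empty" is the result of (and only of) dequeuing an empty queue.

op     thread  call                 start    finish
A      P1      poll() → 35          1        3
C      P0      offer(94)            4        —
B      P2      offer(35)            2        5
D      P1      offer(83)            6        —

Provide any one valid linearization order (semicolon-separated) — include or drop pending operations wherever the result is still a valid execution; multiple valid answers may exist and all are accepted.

step 1: B offer(35) — queue <35>
step 2: A poll() → 35 — queue <>

B; A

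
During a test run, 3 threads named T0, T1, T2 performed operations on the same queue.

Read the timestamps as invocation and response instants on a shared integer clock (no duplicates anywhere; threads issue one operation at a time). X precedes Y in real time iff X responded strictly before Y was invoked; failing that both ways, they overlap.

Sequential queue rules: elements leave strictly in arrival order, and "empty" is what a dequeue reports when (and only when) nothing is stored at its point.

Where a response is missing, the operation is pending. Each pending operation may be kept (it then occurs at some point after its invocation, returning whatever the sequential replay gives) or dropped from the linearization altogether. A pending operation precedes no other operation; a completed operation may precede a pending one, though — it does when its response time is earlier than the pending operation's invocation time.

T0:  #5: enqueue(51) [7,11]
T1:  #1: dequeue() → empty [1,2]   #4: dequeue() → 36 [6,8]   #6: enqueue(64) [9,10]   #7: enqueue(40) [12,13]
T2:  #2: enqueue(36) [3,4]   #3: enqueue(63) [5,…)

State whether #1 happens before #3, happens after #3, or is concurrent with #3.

before

#1 spans [1,2], #3 spans [5,…)
resp(#1)=2 < inv(#3)=5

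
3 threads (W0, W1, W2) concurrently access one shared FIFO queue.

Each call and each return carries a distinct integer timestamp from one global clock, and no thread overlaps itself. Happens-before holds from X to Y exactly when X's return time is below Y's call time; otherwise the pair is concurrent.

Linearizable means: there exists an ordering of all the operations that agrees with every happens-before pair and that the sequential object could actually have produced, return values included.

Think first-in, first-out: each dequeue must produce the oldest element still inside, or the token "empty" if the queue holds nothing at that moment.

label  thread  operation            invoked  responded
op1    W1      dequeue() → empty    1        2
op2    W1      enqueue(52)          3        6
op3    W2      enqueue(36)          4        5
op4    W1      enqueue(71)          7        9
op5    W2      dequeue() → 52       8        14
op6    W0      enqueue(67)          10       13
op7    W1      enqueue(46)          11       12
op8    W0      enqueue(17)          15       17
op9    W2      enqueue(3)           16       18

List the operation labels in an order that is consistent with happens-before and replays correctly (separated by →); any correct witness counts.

op1 → op2 → op3 → op4 → op5 → op6 → op7 → op8 → op9

after step 1 (op1 dequeue() → empty): queue <>
after step 2 (op2 enqueue(52)): queue <52>
after step 3 (op3 enqueue(36)): queue <52,36>
after step 4 (op4 enqueue(71)): queue <52,36,71>
after step 5 (op5 dequeue() → 52): queue <36,71>
after step 6 (op6 enqueue(67)): queue <36,71,67>
after step 7 (op7 enqueue(46)): queue <36,71,67,46>
after step 8 (op8 enqueue(17)): queue <36,71,67,46,17>
after step 9 (op9 enqueue(3)): queue <36,71,67,46,17,3>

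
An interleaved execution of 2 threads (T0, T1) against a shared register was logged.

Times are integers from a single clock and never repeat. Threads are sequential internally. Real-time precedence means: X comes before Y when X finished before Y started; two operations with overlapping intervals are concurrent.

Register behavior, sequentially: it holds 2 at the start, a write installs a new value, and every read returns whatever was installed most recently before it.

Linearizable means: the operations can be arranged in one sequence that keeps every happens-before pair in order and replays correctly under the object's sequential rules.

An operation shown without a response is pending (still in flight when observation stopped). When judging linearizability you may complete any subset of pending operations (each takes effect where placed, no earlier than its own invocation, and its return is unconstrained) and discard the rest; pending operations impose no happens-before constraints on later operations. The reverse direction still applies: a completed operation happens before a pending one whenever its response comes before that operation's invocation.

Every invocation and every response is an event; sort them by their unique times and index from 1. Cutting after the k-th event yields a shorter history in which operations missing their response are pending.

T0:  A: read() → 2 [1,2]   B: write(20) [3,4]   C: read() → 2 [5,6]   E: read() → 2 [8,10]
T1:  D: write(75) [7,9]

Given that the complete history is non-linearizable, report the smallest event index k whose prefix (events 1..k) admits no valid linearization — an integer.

one valid order for events 1..5 is A, B:
step 1: A read() → 2 — value 2
step 2: B write(20) — value 20
event 6 — C's response, time 6 — after it, nothing linearizes
sample order A, B, C stalls at step 3 — C read() → 2 has no legal effect

6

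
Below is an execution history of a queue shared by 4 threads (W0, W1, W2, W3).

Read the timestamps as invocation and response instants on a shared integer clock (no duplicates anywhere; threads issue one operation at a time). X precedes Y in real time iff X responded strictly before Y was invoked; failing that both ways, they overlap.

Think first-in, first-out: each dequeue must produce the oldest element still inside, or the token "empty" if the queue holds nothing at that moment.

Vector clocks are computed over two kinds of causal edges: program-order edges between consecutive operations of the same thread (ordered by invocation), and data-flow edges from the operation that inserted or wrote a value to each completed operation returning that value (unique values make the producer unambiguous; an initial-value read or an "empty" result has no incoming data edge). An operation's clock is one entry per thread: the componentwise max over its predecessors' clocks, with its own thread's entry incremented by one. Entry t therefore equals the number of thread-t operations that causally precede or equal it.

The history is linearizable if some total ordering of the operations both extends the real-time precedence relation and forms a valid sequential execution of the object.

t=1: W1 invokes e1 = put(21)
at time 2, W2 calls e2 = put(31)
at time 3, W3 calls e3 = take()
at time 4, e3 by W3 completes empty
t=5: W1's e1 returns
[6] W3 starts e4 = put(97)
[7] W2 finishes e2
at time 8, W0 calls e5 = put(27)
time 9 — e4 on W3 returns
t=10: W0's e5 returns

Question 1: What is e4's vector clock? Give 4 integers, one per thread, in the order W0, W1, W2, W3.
e3 (invocation 3): nothing precedes it; W3's component alone gives (0, 0, 0, 1)
e2 (invocation 2): nothing precedes it; W2's component alone gives (0, 0, 1, 0)
e1 (invocation 1): nothing precedes it; W1's component alone gives (0, 1, 0, 0)
e5 (invocation 8): nothing precedes it; W0's component alone gives (1, 0, 0, 0)
merge at e4 (invoked 6): VC(e3)=(0, 0, 0, 1), own-thread bump on W3 → (0, 0, 0, 2)
target: VC(e4) = (0, 0, 0, 2)

(0, 0, 0, 2)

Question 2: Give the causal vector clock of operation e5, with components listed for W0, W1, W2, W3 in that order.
invoked at 3, e3 has no predecessors; its own W3 bump gives (0, 0, 0, 1)
invoked at 2, e2 has no predecessors; its own W2 bump gives (0, 0, 1, 0)
invoked at 1, e1 has no predecessors; its own W1 bump gives (0, 1, 0, 0)
invoked at 8, e5 has no predecessors; its own W0 bump gives (1, 0, 0, 0)
VC(e4, invoked at 6): max of VC(e3)=(0, 0, 0, 1), then +1 on thread W3 → (0, 0, 0, 2)
target: VC(e5) = (1, 0, 0, 0)

(1, 0, 0, 0)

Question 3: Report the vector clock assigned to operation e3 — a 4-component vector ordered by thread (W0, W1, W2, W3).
e3, invoked 3, has no incoming edges; only W3's bump applies → (0, 0, 0, 1)
e2, invoked 2, has no incoming edges; only W2's bump applies → (0, 0, 1, 0)
e1, invoked 1, has no incoming edges; only W1's bump applies → (0, 1, 0, 0)
e5, invoked 8, has no incoming edges; only W0's bump applies → (1, 0, 0, 0)
invoked at 6, e4 merges VC(e3)=(0, 0, 0, 1) and bumps W3's slot → (0, 0, 0, 2)
target: VC(e3) = (0, 0, 0, 1)

(0, 0, 0, 1)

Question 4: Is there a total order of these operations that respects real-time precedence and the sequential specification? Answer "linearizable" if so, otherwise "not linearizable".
one valid linearization: e3, e1, e2, e4, e5
1. e3 take() → empty, leaving queue <>
2. e1 put(21), leaving queue <21>
3. e2 put(31), leaving queue <21,31>
4. e4 put(97), leaving queue <21,31,97>
5. e5 put(27), leaving queue <21,31,97,27>

linearizable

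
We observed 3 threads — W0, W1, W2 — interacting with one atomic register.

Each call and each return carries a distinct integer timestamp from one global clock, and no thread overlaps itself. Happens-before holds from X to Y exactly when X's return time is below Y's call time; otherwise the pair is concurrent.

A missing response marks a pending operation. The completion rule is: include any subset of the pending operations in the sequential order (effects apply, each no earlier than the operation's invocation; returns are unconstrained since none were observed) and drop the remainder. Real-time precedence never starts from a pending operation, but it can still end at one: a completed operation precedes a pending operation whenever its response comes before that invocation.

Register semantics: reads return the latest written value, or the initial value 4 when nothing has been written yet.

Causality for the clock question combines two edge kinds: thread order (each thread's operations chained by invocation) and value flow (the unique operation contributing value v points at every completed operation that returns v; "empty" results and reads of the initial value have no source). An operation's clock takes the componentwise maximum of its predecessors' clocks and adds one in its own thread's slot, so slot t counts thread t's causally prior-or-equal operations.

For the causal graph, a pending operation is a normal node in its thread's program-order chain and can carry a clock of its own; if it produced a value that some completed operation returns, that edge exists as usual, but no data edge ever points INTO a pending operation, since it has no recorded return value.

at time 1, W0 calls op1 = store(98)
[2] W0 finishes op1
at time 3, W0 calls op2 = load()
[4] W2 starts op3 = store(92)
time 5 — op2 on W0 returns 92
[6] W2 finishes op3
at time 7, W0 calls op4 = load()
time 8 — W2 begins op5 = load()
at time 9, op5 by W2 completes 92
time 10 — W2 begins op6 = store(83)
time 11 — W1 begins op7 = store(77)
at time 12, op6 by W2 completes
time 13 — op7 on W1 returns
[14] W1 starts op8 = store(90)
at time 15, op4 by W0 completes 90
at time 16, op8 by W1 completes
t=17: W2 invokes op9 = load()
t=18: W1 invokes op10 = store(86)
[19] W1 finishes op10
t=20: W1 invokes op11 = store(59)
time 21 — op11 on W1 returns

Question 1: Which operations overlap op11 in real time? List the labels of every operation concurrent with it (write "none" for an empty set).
concurrent with op11 ([20,21]): every op whose interval crosses 20..21
op1 [1,2]: before
op2 [3,5]: before
op3 [4,6]: before
op4 [7,15]: before
op5 [8,9]: before
op6 [10,12]: before
op7 [11,13]: before
op8 [14,16]: before
op9 [17,…): concurrent
op10 [18,19]: before

op9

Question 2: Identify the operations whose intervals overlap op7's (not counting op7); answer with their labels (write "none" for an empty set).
op7 spans [11,13]: anything still running between times 11 and 13 counts as concurrent
op1 [1,2]: before
op2 [3,5]: before
op3 [4,6]: before
op4 [7,15]: concurrent
op5 [8,9]: before
op6 [10,12]: concurrent
op8 [14,16]: after
op9 [17,…): after
op10 [18,19]: after
op11 [20,21]: after

op4, op6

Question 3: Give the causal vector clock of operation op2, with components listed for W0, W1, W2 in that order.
invoked at 4, op3 has no predecessors; its own W2 bump gives (0, 0, 1)
invoked at 11, op7 has no predecessors; its own W1 bump gives (0, 1, 0)
invoked at 1, op1 has no predecessors; its own W0 bump gives (1, 0, 0)
op5, invoked 8, takes VC(op3)=(0, 0, 1) under max, adds 1 for W2 → (0, 0, 2)
op8, invoked 14, takes VC(op7)=(0, 1, 0) under max, adds 1 for W1 → (0, 2, 0)
op6, invoked 10, takes VC(op5)=(0, 0, 2) under max, adds 1 for W2 → (0, 0, 3)
op10, invoked 18, takes VC(op8)=(0, 2, 0) under max, adds 1 for W1 → (0, 3, 0)
op2, invoked 3, takes VC(op1)=(1, 0, 0), VC(op3)=(0, 0, 1) under max, adds 1 for W0 → (2, 0, 1)
op9, invoked 17, takes VC(op6)=(0, 0, 3) under max, adds 1 for W2 → (0, 0, 4)
op11, invoked 20, takes VC(op10)=(0, 3, 0) under max, adds 1 for W1 → (0, 4, 0)
op4, invoked 7, takes VC(op2)=(2, 0, 1), VC(op8)=(0, 2, 0) under max, adds 1 for W0 → (3, 2, 1)
target: VC(op2) = (2, 0, 1)

(2, 0, 1)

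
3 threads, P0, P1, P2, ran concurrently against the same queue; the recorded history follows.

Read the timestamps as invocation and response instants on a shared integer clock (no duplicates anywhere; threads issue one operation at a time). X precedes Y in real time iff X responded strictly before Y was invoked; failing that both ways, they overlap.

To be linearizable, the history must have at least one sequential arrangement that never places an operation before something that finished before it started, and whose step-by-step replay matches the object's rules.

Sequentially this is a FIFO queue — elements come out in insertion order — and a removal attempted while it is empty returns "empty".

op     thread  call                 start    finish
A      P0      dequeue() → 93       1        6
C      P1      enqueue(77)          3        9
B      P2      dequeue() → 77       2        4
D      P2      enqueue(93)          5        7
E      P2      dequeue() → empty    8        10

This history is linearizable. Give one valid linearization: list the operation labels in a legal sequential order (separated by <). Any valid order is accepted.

after step 1 (C enqueue(77)): queue <77>
after step 2 (B dequeue() → 77): queue <>
after step 3 (D enqueue(93)): queue <93>
after step 4 (A dequeue() → 93): queue <>
after step 5 (E dequeue() → empty): queue <>

C < B < D < A < E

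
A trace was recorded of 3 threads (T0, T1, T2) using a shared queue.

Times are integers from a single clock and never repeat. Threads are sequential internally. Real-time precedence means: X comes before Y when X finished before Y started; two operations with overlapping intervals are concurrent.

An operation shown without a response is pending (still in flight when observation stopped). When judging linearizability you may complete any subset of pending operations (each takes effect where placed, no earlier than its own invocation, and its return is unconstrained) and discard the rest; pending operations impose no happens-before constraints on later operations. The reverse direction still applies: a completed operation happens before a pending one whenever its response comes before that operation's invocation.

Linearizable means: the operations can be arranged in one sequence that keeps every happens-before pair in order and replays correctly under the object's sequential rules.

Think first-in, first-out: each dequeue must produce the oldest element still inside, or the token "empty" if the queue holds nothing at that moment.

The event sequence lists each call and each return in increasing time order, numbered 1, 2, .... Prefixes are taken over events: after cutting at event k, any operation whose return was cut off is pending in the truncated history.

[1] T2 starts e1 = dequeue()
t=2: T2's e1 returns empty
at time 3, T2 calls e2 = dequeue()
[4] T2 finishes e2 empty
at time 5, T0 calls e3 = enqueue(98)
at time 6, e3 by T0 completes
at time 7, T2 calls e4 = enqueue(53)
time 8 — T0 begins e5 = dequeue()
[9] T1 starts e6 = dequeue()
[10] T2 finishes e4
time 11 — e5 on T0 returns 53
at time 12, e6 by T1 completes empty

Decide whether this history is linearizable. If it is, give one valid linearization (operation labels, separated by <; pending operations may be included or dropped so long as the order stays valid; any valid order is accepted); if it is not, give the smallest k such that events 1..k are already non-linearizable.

events 1..11 are fine; event 12 — the response of e6 at time 12 — makes the prefix non-linearizable
all 6 real-time-respecting orders fail — 6 completed queue operations, no legal replay
sample order e1, e2, e3, e4, e5, e6 stalls at step 5 — e5 dequeue() → 53 has no legal effect
sample order e1, e2, e3, e4, e6, e5 stalls at step 5 — e6 dequeue() → empty has no legal effect

not linearizable — minimal violating prefix: 12 events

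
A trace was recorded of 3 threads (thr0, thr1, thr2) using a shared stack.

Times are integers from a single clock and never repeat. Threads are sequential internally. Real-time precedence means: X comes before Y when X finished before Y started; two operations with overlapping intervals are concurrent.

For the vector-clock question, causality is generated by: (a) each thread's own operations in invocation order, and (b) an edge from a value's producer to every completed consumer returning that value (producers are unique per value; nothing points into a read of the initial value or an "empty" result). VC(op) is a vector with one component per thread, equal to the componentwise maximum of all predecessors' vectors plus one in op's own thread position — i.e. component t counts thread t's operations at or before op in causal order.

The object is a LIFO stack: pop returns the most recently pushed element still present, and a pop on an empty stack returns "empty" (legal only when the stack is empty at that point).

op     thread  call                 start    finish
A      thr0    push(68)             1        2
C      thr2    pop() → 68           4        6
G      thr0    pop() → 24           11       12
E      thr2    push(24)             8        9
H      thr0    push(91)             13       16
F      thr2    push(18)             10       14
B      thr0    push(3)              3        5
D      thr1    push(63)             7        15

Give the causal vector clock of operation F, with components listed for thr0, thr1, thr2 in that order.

D, invoked 7, has no incoming edges; only thr1's bump applies → (0, 1, 0)
A, invoked 1, has no incoming edges; only thr0's bump applies → (1, 0, 0)
merge at C (invoked 4): VC(A)=(1, 0, 0), own-thread bump on thr2 → (1, 0, 1)
merge at B (invoked 3): VC(A)=(1, 0, 0), own-thread bump on thr0 → (2, 0, 0)
merge at E (invoked 8): VC(C)=(1, 0, 1), own-thread bump on thr2 → (1, 0, 2)
merge at F (invoked 10): VC(E)=(1, 0, 2), own-thread bump on thr2 → (1, 0, 3)
merge at G (invoked 11): VC(B)=(2, 0, 0), VC(E)=(1, 0, 2), own-thread bump on thr0 → (3, 0, 2)
merge at H (invoked 13): VC(G)=(3, 0, 2), own-thread bump on thr0 → (4, 0, 2)
target: VC(F) = (1, 0, 3)

(1, 0, 3)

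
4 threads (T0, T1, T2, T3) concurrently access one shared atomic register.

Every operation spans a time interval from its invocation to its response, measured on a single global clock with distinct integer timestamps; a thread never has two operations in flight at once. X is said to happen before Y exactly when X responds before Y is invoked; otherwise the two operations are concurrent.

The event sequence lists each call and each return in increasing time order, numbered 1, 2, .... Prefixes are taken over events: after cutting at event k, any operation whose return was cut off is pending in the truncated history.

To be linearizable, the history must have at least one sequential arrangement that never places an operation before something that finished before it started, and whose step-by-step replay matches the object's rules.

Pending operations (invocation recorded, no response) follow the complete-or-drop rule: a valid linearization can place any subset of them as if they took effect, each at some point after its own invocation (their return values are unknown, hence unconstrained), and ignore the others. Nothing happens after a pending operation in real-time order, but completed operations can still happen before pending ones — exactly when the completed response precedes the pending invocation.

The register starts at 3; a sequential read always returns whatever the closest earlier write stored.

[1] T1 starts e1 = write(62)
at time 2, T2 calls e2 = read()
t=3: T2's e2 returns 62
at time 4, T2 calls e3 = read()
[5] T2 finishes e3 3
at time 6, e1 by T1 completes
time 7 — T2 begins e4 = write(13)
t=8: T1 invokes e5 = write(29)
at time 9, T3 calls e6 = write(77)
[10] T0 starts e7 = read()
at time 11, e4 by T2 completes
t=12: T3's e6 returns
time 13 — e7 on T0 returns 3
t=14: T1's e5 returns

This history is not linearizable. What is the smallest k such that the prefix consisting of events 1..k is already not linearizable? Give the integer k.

5

events 1..4 are linearizable; a witness order is e1, e2:
step 1: e1 write(62) (pending, included) — value 62
step 2: e2 read() → 62 — value 62
include event 5 — e3 responding at 5 — and every candidate order breaks
no escape via the 1 pending operation (e1): every completion choice fails
e.g. e2, e3 (pending dropped): illegal at step 1, since e2 read() → 62 cannot apply there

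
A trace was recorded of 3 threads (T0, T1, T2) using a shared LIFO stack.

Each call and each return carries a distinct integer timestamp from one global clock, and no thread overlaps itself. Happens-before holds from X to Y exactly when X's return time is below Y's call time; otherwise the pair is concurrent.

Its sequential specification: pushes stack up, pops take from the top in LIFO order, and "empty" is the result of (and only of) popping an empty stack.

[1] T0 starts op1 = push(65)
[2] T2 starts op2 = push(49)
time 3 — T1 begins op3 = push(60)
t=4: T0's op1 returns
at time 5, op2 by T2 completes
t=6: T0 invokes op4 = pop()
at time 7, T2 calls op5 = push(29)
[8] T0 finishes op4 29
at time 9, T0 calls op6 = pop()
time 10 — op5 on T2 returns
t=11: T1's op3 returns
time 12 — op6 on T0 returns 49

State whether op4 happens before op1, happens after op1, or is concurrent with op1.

op4 spans [6,8], op1 spans [1,4]
resp(op1)=4 < inv(op4)=6

after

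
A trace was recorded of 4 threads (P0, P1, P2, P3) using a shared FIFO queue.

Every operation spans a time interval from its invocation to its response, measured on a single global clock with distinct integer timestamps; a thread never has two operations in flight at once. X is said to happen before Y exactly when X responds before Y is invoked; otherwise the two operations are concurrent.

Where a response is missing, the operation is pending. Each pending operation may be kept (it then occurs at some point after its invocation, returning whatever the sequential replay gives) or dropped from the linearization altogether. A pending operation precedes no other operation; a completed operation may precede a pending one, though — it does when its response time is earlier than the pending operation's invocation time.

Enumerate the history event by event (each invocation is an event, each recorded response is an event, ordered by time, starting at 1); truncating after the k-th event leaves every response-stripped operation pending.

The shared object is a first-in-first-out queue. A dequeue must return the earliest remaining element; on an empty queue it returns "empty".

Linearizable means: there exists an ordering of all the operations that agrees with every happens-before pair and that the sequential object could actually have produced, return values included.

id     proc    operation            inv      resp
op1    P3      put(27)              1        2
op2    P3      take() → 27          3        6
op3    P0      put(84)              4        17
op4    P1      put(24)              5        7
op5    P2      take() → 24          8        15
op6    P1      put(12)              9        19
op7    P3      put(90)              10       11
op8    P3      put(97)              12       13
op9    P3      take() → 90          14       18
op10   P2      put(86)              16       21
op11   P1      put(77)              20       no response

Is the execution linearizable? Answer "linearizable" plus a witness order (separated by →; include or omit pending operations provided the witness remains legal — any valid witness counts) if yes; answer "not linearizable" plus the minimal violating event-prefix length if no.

after step 1 (op1 put(27)): queue <27>
after step 2 (op2 take() → 27): queue <>
after step 3 (op4 put(24)): queue <24>
after step 4 (op5 take() → 24): queue <>
after step 5 (op7 put(90)): queue <90>
after step 6 (op3 put(84)): queue <90,84>
after step 7 (op6 put(12)): queue <90,84,12>
after step 8 (op8 put(97)): queue <90,84,12,97>
after step 9 (op9 take() → 90): queue <84,12,97>
after step 10 (op10 put(86)): queue <84,12,97,86>

linearizable — witness: op1 → op2 → op4 → op5 → op7 → op3 → op6 → op8 → op9 → op10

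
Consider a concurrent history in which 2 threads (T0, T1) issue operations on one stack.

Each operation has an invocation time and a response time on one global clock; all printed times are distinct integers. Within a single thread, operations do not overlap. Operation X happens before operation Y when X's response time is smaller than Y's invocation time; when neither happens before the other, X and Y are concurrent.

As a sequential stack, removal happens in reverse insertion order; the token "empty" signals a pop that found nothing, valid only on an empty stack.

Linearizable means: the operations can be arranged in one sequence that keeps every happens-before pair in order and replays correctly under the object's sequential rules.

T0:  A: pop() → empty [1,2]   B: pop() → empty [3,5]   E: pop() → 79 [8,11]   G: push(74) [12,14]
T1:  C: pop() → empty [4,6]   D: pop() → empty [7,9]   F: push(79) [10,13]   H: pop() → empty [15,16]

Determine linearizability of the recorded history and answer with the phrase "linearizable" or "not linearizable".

the violation lands at event 16, H's response at time 16: events 1..15 linearize, events 1..16 do not
the 8 completed operations admit 10 real-time orders; each fails the stack replay
e.g. A, B, C, D, E, F, G, H: illegal at step 5, since E pop() → 79 cannot apply there
e.g. A, B, C, D, E, G, F, H: illegal at step 5, since E pop() → 79 cannot apply there

not linearizable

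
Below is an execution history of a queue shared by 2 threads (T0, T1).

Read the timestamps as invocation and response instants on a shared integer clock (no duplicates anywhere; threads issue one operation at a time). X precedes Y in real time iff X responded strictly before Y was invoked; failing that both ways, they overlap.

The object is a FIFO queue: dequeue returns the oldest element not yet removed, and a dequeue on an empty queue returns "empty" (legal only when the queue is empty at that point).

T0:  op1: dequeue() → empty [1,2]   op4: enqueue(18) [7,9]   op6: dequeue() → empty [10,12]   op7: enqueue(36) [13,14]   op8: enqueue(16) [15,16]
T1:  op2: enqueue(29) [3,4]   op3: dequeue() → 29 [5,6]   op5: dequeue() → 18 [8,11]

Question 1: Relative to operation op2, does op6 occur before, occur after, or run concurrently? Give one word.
op6 spans [10,12], op2 spans [3,4]
resp(op2)=4 < inv(op6)=10

after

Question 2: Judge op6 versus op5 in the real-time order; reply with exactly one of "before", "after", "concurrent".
op6 spans [10,12], op5 spans [8,11]
the intervals overlap in both directions

concurrent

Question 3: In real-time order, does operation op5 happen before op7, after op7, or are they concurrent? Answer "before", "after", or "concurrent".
op5 spans [8,11], op7 spans [13,14]
resp(op5)=11 < inv(op7)=13

before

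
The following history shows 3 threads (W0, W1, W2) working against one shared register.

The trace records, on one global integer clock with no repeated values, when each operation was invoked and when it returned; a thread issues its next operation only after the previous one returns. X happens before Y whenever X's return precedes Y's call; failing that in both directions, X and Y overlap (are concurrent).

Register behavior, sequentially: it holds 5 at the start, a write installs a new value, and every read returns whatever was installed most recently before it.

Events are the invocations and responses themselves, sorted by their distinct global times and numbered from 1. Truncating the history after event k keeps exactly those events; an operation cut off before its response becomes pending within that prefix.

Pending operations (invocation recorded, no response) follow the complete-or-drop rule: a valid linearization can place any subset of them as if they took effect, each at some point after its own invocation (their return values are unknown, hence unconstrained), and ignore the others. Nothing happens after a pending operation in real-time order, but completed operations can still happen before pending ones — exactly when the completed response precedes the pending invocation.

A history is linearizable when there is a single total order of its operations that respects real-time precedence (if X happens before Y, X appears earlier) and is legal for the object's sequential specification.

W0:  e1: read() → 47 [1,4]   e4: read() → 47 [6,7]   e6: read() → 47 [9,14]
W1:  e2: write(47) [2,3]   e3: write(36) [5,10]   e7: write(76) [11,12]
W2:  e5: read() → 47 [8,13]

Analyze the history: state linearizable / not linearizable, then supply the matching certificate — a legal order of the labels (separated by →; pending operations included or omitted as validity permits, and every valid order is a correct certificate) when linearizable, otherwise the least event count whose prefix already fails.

after step 1 (e2 write(47)): value 47
after step 2 (e1 read() → 47): value 47
after step 3 (e4 read() → 47): value 47
after step 4 (e5 read() → 47): value 47
after step 5 (e6 read() → 47): value 47
after step 6 (e3 write(36)): value 36
after step 7 (e7 write(76)): value 76

linearizable — witness: e2 → e1 → e4 → e5 → e6 → e3 → e7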